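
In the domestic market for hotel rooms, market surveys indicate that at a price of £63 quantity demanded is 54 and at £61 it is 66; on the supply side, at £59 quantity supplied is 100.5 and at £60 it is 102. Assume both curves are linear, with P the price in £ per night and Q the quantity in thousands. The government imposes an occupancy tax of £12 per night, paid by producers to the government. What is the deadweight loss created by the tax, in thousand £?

Deadweight loss = £86.4 thousand.

Demand slope: (66 − 54)/(61 − 63) = -6, so Qd = 432 − 6P.
Supply slope: (102 − 100.5)/(60 − 59) = 1.5, so Qs = 1.5P + 12.
Without the tax, 432 − 6P = 1.5P + 12 gives 7.5P = 420, so P* = £56 and Q* = 96.
With the tax collected from producers, supply shifts: Qs = 1.5(P − 12) + 12.
New equilibrium: consumers pay £58.4, producers receive £46.4, Q = 81.6. (Wedge: Pb − Ps = 12.)
Quantity falls by |ΔQ| = |96 − 81.6| = 14.4.
DWL = ½ · t · |ΔQ| = ½ · 12 · 14.4 = £86.4.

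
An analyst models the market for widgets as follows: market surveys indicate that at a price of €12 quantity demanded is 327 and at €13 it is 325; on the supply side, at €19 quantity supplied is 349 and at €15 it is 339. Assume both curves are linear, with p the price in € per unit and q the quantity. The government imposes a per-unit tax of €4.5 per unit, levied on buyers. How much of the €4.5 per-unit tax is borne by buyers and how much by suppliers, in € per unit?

Demand slope: (325 − 327)/(13 − 12) = -2, so qd = 351 − 2p.
Supply slope: (339 − 349)/(15 − 19) = 2.5, so qs = 2.5p + 301.5.
Before the tax: set 351 − 2p = 2.5p + 301.5 → p* = €11, q* = 329.
With the tax collected from buyers, demand (in seller-price terms) shifts: qd = 351 − 2(p + 4.5).
Solving gives q = 324 with buyers paying €13.5 and suppliers receiving €9 (the €4.5 wedge).
Burden on buyers: €2.5; on suppliers: €2. (They sum to €4.5.)

Buyers bear €2.5 per unit; suppliers bear €2 per unit.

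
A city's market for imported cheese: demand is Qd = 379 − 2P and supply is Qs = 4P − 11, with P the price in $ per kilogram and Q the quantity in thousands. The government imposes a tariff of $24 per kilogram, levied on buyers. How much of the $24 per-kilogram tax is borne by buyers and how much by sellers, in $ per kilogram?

Buyers bear $16 per kilogram; sellers bear $8 per kilogram.

Before the tax: set 379 − 2P = 4P − 11 → P* = $65, Q* = 249.
With the tax collected from buyers, demand (in seller-price terms) shifts: Qd = 379 − 2(P + 24).
Solving gives Q = 217 with buyers paying $81 and sellers receiving $57 (the $24 wedge).
Burden on buyers: $16; on sellers: $8. (They sum to $24.)
The less price-elastic side of the market bears the larger share of a per-unit tax.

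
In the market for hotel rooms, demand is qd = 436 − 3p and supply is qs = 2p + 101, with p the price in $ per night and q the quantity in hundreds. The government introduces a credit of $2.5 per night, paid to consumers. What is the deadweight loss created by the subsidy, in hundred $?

Deadweight loss = $3.75 hundred.

Before the subsidy: set 436 − 3p = 2p + 101 → p* = $67, q* = 235.
With a per-unit subsidy paid to consumers, each effectively pays p − 2.5, so demand becomes qd = 436 − 3(p − 2.5).
New equilibrium: consumers pay $66, sellers receive $68.5, q = 238. (Wedge: pb − ps = −2.5.)
Quantity rises by |ΔQ| = |235 − 238| = 3.
DWL = ½ · t · |ΔQ| = ½ · 2.5 · 3 = $3.75.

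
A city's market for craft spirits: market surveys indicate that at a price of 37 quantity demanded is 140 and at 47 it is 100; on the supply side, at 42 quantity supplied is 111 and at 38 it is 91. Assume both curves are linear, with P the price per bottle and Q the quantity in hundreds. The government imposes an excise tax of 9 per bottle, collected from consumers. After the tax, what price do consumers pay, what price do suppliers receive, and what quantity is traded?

Demand slope: (100 − 140)/(47 − 37) = -4, so Qd = 288 − 4P.
Supply slope: (91 − 111)/(38 − 42) = 5, so Qs = 5P − 99.
Without the tax, 288 − 4P = 5P − 99 gives 9P = 387, so P* = 43 and Q* = 116.
With the tax collected from consumers, demand (in seller-price terms) shifts: Qd = 288 − 4(P + 9).
New equilibrium: consumers pay 48, suppliers receive 39, Q = 96. (Wedge: Pb − Ps = 9.)
The less price-elastic side of the market bears the larger share of a per-unit tax.

Consumers pay 48; suppliers receive 39; quantity = 96.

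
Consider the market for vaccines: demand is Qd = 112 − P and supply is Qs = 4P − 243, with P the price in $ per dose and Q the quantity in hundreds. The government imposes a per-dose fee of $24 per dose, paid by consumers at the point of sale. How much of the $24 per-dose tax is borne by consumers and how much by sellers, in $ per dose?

Consumers bear $19.2 per dose; sellers bear $4.8 per dose.

Without the tax, 112 − P = 4P − 243 gives 5P = 355, so P* = $71 and Q* = 41.
With the tax collected from consumers, demand (in seller-price terms) shifts: Qd = 112 − (P + 24).
New equilibrium: consumers pay $90.2, sellers receive $66.2, Q = 21.8. (Wedge: Pb − Ps = 24.)
Burden on consumers: $19.2; on sellers: $4.8. (They sum to $24.)
The less price-elastic side of the market bears the larger share of a per-unit tax.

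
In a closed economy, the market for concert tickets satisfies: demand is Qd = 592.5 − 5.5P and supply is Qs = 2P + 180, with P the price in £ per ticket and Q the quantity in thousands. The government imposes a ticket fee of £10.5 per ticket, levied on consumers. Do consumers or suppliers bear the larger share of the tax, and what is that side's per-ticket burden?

Suppliers bear the larger share: £7.7 per ticket.

Before the tax: set 592.5 − 5.5P = 2P + 180 → P* = £55, Q* = 290.
With the tax collected from consumers, demand (in seller-price terms) shifts: Qd = 592.5 − 5.5(P + 10.5).
New equilibrium: consumers pay £57.8, suppliers receive £47.3, Q = 274.6. (Wedge: Pb − Ps = 10.5.)
Per-ticket burden: consumers £2.8, suppliers £7.7.
Suppliers take the larger share because supply is less price-elastic here (demand slope 5.5 vs supply slope 2).
The less price-elastic side of the market bears the larger share of a per-unit tax.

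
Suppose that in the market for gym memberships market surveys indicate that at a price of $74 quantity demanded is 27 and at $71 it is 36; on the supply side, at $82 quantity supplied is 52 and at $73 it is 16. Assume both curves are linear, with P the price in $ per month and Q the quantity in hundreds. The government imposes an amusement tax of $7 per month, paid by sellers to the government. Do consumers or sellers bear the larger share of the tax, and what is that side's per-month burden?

Consumers bear the larger share: $4 per month.

Demand slope: (36 − 27)/(71 − 74) = -3, so Qd = 249 − 3P.
Supply slope: (16 − 52)/(73 − 82) = 4, so Qs = 4P − 276.
Without the tax, 249 − 3P = 4P − 276 gives 7P = 525, so P* = $75 and Q* = 24.
With the tax collected from sellers, supply shifts: Qs = 4(P − 7) − 276.
Solving gives Q = 12 with consumers paying $79 and sellers receiving $72 (the $7 wedge).
Per-month burden: consumers $4, sellers $3.
Consumers take the larger share because demand is less price-elastic here (demand slope 3 vs supply slope 4).
The less price-elastic side of the market bears the larger share of a per-unit tax.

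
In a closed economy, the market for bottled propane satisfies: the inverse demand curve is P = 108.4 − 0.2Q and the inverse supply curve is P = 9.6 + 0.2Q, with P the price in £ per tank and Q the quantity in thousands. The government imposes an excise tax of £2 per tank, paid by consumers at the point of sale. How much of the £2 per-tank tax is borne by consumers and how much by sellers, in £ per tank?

Inverting to Q(P) form: Qd = 542 − 5P; Qs = 5P − 48.
Before the tax: set 542 − 5P = 5P − 48 → P* = £59, Q* = 247.
With the tax collected from consumers, demand (in seller-price terms) shifts: Qd = 542 − 5(P + 2).
New equilibrium: consumers pay £60, sellers receive £58, Q = 242. (Wedge: Pb − Ps = 2.)
Burden on consumers: £1; on sellers: £1. (They sum to £2.)

Consumers bear £1 per tank; sellers bear £1 per tank.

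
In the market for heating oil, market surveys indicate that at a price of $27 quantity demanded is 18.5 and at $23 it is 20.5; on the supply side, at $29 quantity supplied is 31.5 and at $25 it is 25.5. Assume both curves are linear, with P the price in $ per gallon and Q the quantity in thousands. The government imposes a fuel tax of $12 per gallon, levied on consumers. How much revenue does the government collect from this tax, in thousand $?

Demand slope: (20.5 − 18.5)/(23 − 27) = -0.5, so Qd = 32 − 0.5P.
Supply slope: (25.5 − 31.5)/(25 − 29) = 1.5, so Qs = 1.5P − 12.
Without the tax, 32 − 0.5P = 1.5P − 12 gives 2P = 44, so P* = $22 and Q* = 21.
With the tax collected from consumers, demand (in seller-price terms) shifts: Qd = 32 − 0.5(P + 12).
New equilibrium: consumers pay $31, suppliers receive $19, Q = 16.5. (Wedge: Pb − Ps = 12.)
Revenue = t · Q = 12 · 16.5 = $198.

Tax revenue = $198 thousand.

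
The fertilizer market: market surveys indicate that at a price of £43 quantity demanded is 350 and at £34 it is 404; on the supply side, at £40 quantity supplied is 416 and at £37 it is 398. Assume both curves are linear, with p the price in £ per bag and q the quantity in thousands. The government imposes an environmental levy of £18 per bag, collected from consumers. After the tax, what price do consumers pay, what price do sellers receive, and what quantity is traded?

Demand slope: (404 − 350)/(34 − 43) = -6, so qd = 608 − 6p.
Supply slope: (398 − 416)/(37 − 40) = 6, so qs = 6p + 176.
Before the tax: set 608 − 6p = 6p + 176 → p* = £36, q* = 392.
With the tax collected from consumers, demand (in seller-price terms) shifts: qd = 608 − 6(p + 18).
New equilibrium: consumers pay £45, sellers receive £27, q = 338. (Wedge: pb − ps = 18.)

Consumers pay £45; sellers receive £27; quantity = 338.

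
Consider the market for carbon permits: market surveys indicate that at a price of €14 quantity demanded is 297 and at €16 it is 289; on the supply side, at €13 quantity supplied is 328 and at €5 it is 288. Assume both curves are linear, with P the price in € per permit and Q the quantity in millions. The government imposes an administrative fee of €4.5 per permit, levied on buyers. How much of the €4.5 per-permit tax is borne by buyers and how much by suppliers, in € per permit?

Demand slope: (289 − 297)/(16 − 14) = -4, so Qd = 353 − 4P.
Supply slope: (288 − 328)/(5 − 13) = 5, so Qs = 5P + 263.
Before the tax: set 353 − 4P = 5P + 263 → P* = €10, Q* = 313.
With the tax collected from buyers, demand (in seller-price terms) shifts: Qd = 353 − 4(P + 4.5).
New equilibrium: buyers pay €12.5, suppliers receive €8, Q = 303. (Wedge: Pb − Ps = 4.5.)
Burden on buyers: €2.5; on suppliers: €2. (They sum to €4.5.)

Buyers bear €2.5 per permit; suppliers bear €2 per permit.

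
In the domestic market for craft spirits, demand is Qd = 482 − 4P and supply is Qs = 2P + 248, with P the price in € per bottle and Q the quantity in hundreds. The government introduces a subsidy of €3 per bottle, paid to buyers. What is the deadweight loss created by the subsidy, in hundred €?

Deadweight loss = €6 hundred.

Before the subsidy: set 482 − 4P = 2P + 248 → P* = €39, Q* = 326.
With a per-unit subsidy paid to buyers, each effectively pays P − 3, so demand becomes Qd = 482 − 4(P − 3).
Solving gives Q = 330 with buyers paying €38 and suppliers receiving €41 (the €3 wedge).
Quantity rises by |ΔQ| = |326 − 330| = 4.
DWL = ½ · t · |ΔQ| = ½ · 3 · 4 = €6.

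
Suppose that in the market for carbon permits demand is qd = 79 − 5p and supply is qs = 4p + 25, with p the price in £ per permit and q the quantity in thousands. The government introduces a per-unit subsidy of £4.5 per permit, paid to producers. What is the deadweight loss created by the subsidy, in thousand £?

Without the subsidy, 79 − 5p = 4p + 25 gives 9p = 54, so p* = £6 and q* = 49.
With a per-unit subsidy paid to producers, each receives p + 4.5 per unit sold, so supply becomes qs = 4(p + 4.5) + 25.
New equilibrium: buyers pay £4, producers receive £8.5, q = 59. (Wedge: pb − ps = −4.5.)
Quantity rises by |ΔQ| = |49 − 59| = 10.
DWL = ½ · t · |ΔQ| = ½ · 4.5 · 10 = £22.5.

Deadweight loss = £22.5 thousand.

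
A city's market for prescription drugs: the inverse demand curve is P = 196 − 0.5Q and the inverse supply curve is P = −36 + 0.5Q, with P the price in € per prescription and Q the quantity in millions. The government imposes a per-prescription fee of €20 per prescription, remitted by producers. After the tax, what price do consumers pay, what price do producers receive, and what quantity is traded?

Inverting to Q(P) form: Qd = 392 − 2P; Qs = 2P + 72.
Before the tax: set 392 − 2P = 2P + 72 → P* = €80, Q* = 232.
With the tax collected from producers, supply shifts: Qs = 2(P − 20) + 72.
Solving gives Q = 212 with consumers paying €90 and producers receiving €70 (the €20 wedge).
The less price-elastic side of the market bears the larger share of a per-unit tax.

Consumers pay €90; producers receive €70; quantity = 212.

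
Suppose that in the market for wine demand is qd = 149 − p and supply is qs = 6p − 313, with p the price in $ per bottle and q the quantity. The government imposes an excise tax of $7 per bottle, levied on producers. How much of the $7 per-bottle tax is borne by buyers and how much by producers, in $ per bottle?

Buyers bear $6 per bottle; producers bear $1 per bottle.

Before the tax: set 149 − p = 6p − 313 → p* = $66, q* = 83.
With the tax collected from producers, supply shifts: qs = 6(p − 7) − 313.
New equilibrium: buyers pay $72, producers receive $65, q = 77. (Wedge: pb − ps = 7.)
Burden on buyers: $6; on producers: $1. (They sum to $7.)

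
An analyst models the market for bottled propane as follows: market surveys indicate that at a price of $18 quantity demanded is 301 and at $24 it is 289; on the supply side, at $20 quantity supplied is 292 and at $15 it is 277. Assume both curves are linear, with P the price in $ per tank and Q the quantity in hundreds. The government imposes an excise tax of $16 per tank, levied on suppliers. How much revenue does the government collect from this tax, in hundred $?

Demand slope: (289 − 301)/(24 − 18) = -2, so Qd = 337 − 2P.
Supply slope: (277 − 292)/(15 − 20) = 3, so Qs = 3P + 232.
Without the tax, 337 − 2P = 3P + 232 gives 5P = 105, so P* = $21 and Q* = 295.
With the tax collected from suppliers, supply shifts: Qs = 3(P − 16) + 232.
New equilibrium: buyers pay $30.6, suppliers receive $14.6, Q = 275.8. (Wedge: Pb − Ps = 16.)
Revenue = t · Q = 16 · 275.8 = $4412.8.

Tax revenue = $4412.8 hundred.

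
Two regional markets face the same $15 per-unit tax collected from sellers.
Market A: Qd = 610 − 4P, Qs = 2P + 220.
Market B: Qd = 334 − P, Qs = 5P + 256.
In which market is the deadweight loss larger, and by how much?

Market A, by $56.25.

Market A: pre-tax P* = $65, Q* = 350; post-tax Q = 330; deadweight loss = $150.
Market B: pre-tax P* = $13, Q* = 321; post-tax Q = 308.5; deadweight loss = $93.75.
Difference: $150 vs $93.75 → market A is larger by $56.25.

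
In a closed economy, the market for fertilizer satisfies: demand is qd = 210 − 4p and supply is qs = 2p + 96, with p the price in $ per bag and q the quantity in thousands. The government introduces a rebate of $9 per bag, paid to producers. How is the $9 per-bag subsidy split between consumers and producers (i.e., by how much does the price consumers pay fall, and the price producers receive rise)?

Before the subsidy: set 210 − 4p = 2p + 96 → p* = $19, q* = 134.
With a per-unit subsidy paid to producers, each receives p + 9 per unit sold, so supply becomes qs = 2(p + 9) + 96.
Solving gives q = 146 with consumers paying $16 and producers receiving $25 (the $9 wedge).
Gain to consumers: $3; to producers: $6. (They sum to $9.)

Consumers gain $3 per bag; producers gain $6 per bag.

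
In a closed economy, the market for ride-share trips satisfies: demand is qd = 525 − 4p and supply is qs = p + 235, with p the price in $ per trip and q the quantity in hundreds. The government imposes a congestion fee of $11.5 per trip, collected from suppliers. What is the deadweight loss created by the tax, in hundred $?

Before the tax: set 525 − 4p = p + 235 → p* = $58, q* = 293.
With the tax collected from suppliers, supply shifts: qs = (p − 11.5) + 235.
New equilibrium: buyers pay $60.3, suppliers receive $48.8, q = 283.8. (Wedge: pb − ps = 11.5.)
Quantity falls by |ΔQ| = |293 − 283.8| = 9.2.
DWL = ½ · t · |ΔQ| = ½ · 11.5 · 9.2 = $52.9.

Deadweight loss = $52.9 hundred.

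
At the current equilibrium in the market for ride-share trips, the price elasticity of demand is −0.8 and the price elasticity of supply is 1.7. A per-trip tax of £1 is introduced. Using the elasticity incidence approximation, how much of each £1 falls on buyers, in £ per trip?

Buyers bear ≈ £0.68 per trip.

Incidence ratio: buyers' share ≈ εs / (εs + |εd|) = 1.7 / (1.7 + 0.8) = 0.68.
So buyers bear ≈ 0.68 × £1 = £0.68; sellers bear £0.32.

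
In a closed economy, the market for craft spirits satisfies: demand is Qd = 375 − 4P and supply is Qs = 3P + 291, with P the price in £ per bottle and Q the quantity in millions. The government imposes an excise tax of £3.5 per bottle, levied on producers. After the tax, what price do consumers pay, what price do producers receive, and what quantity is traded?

Without the tax, 375 − 4P = 3P + 291 gives 7P = 84, so P* = £12 and Q* = 327.
With the tax collected from producers, supply shifts: Qs = 3(P − 3.5) + 291.
Solving gives Q = 321 with consumers paying £13.5 and producers receiving £10 (the £3.5 wedge).

Consumers pay £13.5; producers receive £10; quantity = 321.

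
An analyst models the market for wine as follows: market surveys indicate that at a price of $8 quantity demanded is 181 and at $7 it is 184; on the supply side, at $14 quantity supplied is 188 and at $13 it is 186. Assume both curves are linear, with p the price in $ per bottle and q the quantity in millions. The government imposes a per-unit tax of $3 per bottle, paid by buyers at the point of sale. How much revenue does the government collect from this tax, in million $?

Tax revenue = $523.2 million.

Demand slope: (184 − 181)/(7 − 8) = -3, so qd = 205 − 3p.
Supply slope: (186 − 188)/(13 − 14) = 2, so qs = 2p + 160.
Before the tax: set 205 − 3p = 2p + 160 → p* = $9, q* = 178.
With the tax collected from buyers, demand (in seller-price terms) shifts: qd = 205 − 3(p + 3).
New equilibrium: buyers pay $10.2, producers receive $7.2, q = 174.4. (Wedge: pb − ps = 3.)
Revenue = t · Q = 3 · 174.4 = $523.2.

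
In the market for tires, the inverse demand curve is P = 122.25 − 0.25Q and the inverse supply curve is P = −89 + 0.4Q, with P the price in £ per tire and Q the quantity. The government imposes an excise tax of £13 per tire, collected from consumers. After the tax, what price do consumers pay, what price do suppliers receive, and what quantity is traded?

Inverting to Q(P) form: Qd = 489 − 4P; Qs = 2.5P + 222.5.
Without the tax, 489 − 4P = 2.5P + 222.5 gives 6.5P = 266.5, so P* = £41 and Q* = 325.
With the tax collected from consumers, demand (in seller-price terms) shifts: Qd = 489 − 4(P + 13).
New equilibrium: consumers pay £46, suppliers receive £33, Q = 305. (Wedge: Pb − Ps = 13.)

Consumers pay £46; suppliers receive £33; quantity = 305.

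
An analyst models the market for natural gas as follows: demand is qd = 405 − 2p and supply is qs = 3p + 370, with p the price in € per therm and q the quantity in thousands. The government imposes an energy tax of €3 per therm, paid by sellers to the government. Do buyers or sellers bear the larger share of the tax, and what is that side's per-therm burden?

Before the tax: set 405 − 2p = 3p + 370 → p* = €7, q* = 391.
With the tax collected from sellers, supply shifts: qs = 3(p − 3) + 370.
New equilibrium: buyers pay €8.8, sellers receive €5.8, q = 387.4. (Wedge: pb − ps = 3.)
Per-therm burden: buyers €1.8, sellers €1.2.
Buyers take the larger share because demand is less price-elastic here (demand slope 2 vs supply slope 3).

Buyers bear the larger share: €1.8 per therm.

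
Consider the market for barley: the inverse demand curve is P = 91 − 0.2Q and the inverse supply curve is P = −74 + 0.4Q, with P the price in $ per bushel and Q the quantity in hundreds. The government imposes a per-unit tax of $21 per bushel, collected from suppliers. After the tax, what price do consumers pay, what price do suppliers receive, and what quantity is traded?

Rewrite in direct form: Qd = 455 − 5P and Qs = 2.5P + 185.
Before the tax: set 455 − 5P = 2.5P + 185 → P* = $36, Q* = 275.
With the tax collected from suppliers, supply shifts: Qs = 2.5(P − 21) + 185.
Solving gives Q = 240 with consumers paying $43 and suppliers receiving $22 (the $21 wedge).
The less price-elastic side of the market bears the larger share of a per-unit tax.

Consumers pay $43; suppliers receive $22; quantity = 240.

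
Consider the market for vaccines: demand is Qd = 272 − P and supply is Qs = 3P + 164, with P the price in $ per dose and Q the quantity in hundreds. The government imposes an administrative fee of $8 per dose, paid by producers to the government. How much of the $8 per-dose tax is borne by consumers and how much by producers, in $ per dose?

Consumers bear $6 per dose; producers bear $2 per dose.

Without the tax, 272 − P = 3P + 164 gives 4P = 108, so P* = $27 and Q* = 245.
With the tax collected from producers, supply shifts: Qs = 3(P − 8) + 164.
New equilibrium: consumers pay $33, producers receive $25, Q = 239. (Wedge: Pb − Ps = 8.)
Burden on consumers: $6; on producers: $2. (They sum to $8.)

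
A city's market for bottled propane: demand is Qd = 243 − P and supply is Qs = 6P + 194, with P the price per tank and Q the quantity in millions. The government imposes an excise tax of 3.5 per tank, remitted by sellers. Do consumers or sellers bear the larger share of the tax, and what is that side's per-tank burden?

Consumers bear the larger share: 3 per tank.

Before the tax: set 243 − P = 6P + 194 → P* = 7, Q* = 236.
With the tax collected from sellers, supply shifts: Qs = 6(P − 3.5) + 194.
New equilibrium: consumers pay 10, sellers receive 6.5, Q = 233. (Wedge: Pb − Ps = 3.5.)
Per-tank burden: consumers 3, sellers 0.5.
Consumers take the larger share because demand is less price-elastic here (demand slope 1 vs supply slope 6).
The less price-elastic side of the market bears the larger share of a per-unit tax.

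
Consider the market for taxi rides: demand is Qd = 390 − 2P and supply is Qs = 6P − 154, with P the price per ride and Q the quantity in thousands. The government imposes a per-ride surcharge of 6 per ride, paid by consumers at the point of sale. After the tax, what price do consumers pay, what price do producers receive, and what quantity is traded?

Consumers pay 72.5; producers receive 66.5; quantity = 245.

Before the tax: set 390 − 2P = 6P − 154 → P* = 68, Q* = 254.
With the tax collected from consumers, demand (in seller-price terms) shifts: Qd = 390 − 2(P + 6).
Solving gives Q = 245 with consumers paying 72.5 and producers receiving 66.5 (the 6 wedge).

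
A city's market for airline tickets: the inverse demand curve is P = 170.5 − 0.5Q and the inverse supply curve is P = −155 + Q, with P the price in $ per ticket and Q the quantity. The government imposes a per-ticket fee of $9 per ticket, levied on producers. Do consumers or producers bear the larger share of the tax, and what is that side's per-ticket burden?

Rewrite in direct form: Qd = 341 − 2P and Qs = P + 155.
Without the tax, 341 − 2P = P + 155 gives 3P = 186, so P* = $62 and Q* = 217.
With the tax collected from producers, supply shifts: Qs = (P − 9) + 155.
New equilibrium: consumers pay $65, producers receive $56, Q = 211. (Wedge: Pb − Ps = 9.)
Per-ticket burden: consumers $3, producers $6.
Producers take the larger share because supply is less price-elastic here (demand slope 2 vs supply slope 1).
The less price-elastic side of the market bears the larger share of a per-unit tax.

Producers bear the larger share: $6 per ticket.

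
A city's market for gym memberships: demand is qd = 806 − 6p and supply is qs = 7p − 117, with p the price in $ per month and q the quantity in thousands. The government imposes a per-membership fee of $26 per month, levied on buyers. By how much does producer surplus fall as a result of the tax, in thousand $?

Before the tax: set 806 − 6p = 7p − 117 → p* = $71, q* = 380.
With the tax collected from buyers, demand (in seller-price terms) shifts: qd = 806 − 6(p + 26).
Solving gives q = 296 with buyers paying $85 and sellers receiving $59 (the $26 wedge).
ΔPS is the trapezoid between Q = 296 and Q = 380 of height $12: ½ · (380 + 296) · 12 = $4056.

Producer surplus falls by $4056 thousand.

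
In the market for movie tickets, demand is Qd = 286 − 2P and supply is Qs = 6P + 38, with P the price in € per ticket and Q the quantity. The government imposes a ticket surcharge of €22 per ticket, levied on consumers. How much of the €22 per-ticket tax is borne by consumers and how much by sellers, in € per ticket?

Without the tax, 286 − 2P = 6P + 38 gives 8P = 248, so P* = €31 and Q* = 224.
With the tax collected from consumers, demand (in seller-price terms) shifts: Qd = 286 − 2(P + 22).
New equilibrium: consumers pay €47.5, sellers receive €25.5, Q = 191. (Wedge: Pb − Ps = 22.)
Burden on consumers: €16.5; on sellers: €5.5. (They sum to €22.)

Consumers bear €16.5 per ticket; sellers bear €5.5 per ticket.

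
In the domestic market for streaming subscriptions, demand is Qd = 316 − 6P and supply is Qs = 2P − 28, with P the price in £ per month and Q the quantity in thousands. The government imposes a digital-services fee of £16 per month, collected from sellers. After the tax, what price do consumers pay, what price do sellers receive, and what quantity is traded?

Consumers pay £47; sellers receive £31; quantity = 34.

Before the tax: set 316 − 6P = 2P − 28 → P* = £43, Q* = 58.
With the tax collected from sellers, supply shifts: Qs = 2(P − 16) − 28.
New equilibrium: consumers pay £47, sellers receive £31, Q = 34. (Wedge: Pb − Ps = 16.)
The less price-elastic side of the market bears the larger share of a per-unit tax.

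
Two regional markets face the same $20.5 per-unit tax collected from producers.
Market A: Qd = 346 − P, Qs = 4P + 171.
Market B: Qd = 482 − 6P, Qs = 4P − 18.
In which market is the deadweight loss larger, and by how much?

Market B, by $336.2.

Market A: pre-tax P* = $35, Q* = 311; post-tax Q = 294.6; deadweight loss = $168.1.
Market B: pre-tax P* = $50, Q* = 182; post-tax Q = 132.8; deadweight loss = $504.3.
Difference: $168.1 vs $504.3 → market B is larger by $336.2.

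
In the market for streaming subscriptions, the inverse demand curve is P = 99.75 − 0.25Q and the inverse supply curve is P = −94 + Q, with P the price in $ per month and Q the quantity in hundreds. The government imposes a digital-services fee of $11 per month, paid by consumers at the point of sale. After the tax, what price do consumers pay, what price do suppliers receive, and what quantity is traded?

Consumers pay $63.2; suppliers receive $52.2; quantity = 146.2.

Inverting to Q(P) form: Qd = 399 − 4P; Qs = P + 94.
Before the tax: set 399 − 4P = P + 94 → P* = $61, Q* = 155.
With the tax collected from consumers, demand (in seller-price terms) shifts: Qd = 399 − 4(P + 11).
Solving gives Q = 146.2 with consumers paying $63.2 and suppliers receiving $52.2 (the $11 wedge).
The less price-elastic side of the market bears the larger share of a per-unit tax.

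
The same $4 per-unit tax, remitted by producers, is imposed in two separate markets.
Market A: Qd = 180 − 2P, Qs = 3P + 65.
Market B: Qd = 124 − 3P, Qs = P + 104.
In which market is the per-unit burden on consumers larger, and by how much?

Market A: pre-tax P* = $23, Q* = 134; post-tax Q = 129.2; per-unit burden on consumers = $2.4.
Market B: pre-tax P* = $5, Q* = 109; post-tax Q = 106; per-unit burden on consumers = $1.
Difference: $2.4 vs $1 → market A is larger by $1.4.

Market A, by $1.4.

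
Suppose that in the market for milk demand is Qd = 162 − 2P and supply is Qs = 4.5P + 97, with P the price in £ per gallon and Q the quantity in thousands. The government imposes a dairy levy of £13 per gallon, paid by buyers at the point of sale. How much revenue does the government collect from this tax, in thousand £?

Tax revenue = £1612 thousand.

Without the tax, 162 − 2P = 4.5P + 97 gives 6.5P = 65, so P* = £10 and Q* = 142.
With the tax collected from buyers, demand (in seller-price terms) shifts: Qd = 162 − 2(P + 13).
Solving gives Q = 124 with buyers paying £19 and sellers receiving £6 (the £13 wedge).
Revenue = t · Q = 13 · 124 = £1612.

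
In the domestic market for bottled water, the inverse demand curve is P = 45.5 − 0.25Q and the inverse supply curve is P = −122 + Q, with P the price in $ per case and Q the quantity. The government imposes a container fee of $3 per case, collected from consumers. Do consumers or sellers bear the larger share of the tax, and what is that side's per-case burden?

Sellers bear the larger share: $2.4 per case.

Rewrite in direct form: Qd = 182 − 4P and Qs = P + 122.
Before the tax: set 182 − 4P = P + 122 → P* = $12, Q* = 134.
With the tax collected from consumers, demand (in seller-price terms) shifts: Qd = 182 − 4(P + 3).
New equilibrium: consumers pay $12.6, sellers receive $9.6, Q = 131.6. (Wedge: Pb − Ps = 3.)
Per-case burden: consumers $0.6, sellers $2.4.
Sellers take the larger share because supply is less price-elastic here (demand slope 4 vs supply slope 1).
The less price-elastic side of the market bears the larger share of a per-unit tax.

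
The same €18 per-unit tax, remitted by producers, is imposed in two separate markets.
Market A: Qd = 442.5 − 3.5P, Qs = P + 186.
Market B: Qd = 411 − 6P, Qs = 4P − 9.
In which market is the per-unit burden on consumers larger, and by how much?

Market A: pre-tax P* = €57, Q* = 243; post-tax Q = 229; per-unit burden on consumers = €4.
Market B: pre-tax P* = €42, Q* = 159; post-tax Q = 115.8; per-unit burden on consumers = €7.2.
Difference: €4 vs €7.2 → market B is larger by €3.2.

Market B, by €3.2.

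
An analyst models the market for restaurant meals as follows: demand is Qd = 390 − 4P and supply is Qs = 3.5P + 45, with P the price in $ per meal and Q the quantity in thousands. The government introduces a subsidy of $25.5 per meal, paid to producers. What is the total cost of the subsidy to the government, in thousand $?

Without the subsidy, 390 − 4P = 3.5P + 45 gives 7.5P = 345, so P* = $46 and Q* = 206.
With a per-unit subsidy paid to producers, each receives P + 25.5 per unit sold, so supply becomes Qs = 3.5(P + 25.5) + 45.
New equilibrium: buyers pay $34.1, producers receive $59.6, Q = 253.6. (Wedge: Pb − Ps = −25.5.)
Outlay = t · Q = 25.5 · 253.6 = $6466.8.

Government outlay = $6466.8 thousand.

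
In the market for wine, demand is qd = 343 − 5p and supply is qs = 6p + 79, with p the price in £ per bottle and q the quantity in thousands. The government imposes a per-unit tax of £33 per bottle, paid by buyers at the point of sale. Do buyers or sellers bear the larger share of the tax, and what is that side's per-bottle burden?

Buyers bear the larger share: £18 per bottle.

Before the tax: set 343 − 5p = 6p + 79 → p* = £24, q* = 223.
With the tax collected from buyers, demand (in seller-price terms) shifts: qd = 343 − 5(p + 33).
New equilibrium: buyers pay £42, sellers receive £9, q = 133. (Wedge: pb − ps = 33.)
Per-bottle burden: buyers £18, sellers £15.
Buyers take the larger share because demand is less price-elastic here (demand slope 5 vs supply slope 6).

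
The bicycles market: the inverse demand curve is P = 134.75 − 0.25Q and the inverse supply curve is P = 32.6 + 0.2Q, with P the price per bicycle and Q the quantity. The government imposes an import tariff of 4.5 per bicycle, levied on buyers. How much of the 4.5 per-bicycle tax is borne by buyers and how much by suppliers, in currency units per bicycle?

Buyers bear 2.5 per bicycle; suppliers bear 2 per bicycle.

Inverting to Q(P) form: Qd = 539 − 4P; Qs = 5P − 163.
Without the tax, 539 − 4P = 5P − 163 gives 9P = 702, so P* = 78 and Q* = 227.
With the tax collected from buyers, demand (in seller-price terms) shifts: Qd = 539 − 4(P + 4.5).
Solving gives Q = 217 with buyers paying 80.5 and suppliers receiving 76 (the 4.5 wedge).
Burden on buyers: 2.5; on suppliers: 2. (They sum to 4.5.)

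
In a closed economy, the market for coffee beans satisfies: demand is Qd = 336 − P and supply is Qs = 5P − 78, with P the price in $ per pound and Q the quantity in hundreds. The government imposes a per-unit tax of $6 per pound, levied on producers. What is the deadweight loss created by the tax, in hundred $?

Before the tax: set 336 − P = 5P − 78 → P* = $69, Q* = 267.
With the tax collected from producers, supply shifts: Qs = 5(P − 6) − 78.
Solving gives Q = 262 with consumers paying $74 and producers receiving $68 (the $6 wedge).
Quantity falls by |ΔQ| = |267 − 262| = 5.
DWL = ½ · t · |ΔQ| = ½ · 6 · 5 = $15.

Deadweight loss = $15 hundred.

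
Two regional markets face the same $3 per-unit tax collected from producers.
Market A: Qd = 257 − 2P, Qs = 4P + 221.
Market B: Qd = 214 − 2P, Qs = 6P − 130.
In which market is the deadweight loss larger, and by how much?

Market A: pre-tax P* = $6, Q* = 245; post-tax Q = 241; deadweight loss = $6.
Market B: pre-tax P* = $43, Q* = 128; post-tax Q = 123.5; deadweight loss = $6.75.
Difference: $6 vs $6.75 → market B is larger by $0.75.

Market B, by $0.75.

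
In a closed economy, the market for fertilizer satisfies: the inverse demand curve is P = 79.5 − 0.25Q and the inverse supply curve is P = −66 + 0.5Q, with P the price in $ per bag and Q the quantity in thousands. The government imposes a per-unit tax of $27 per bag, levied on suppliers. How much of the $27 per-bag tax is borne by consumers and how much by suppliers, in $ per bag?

Inverting to Q(P) form: Qd = 318 − 4P; Qs = 2P + 132.
Without the tax, 318 − 4P = 2P + 132 gives 6P = 186, so P* = $31 and Q* = 194.
With the tax collected from suppliers, supply shifts: Qs = 2(P − 27) + 132.
New equilibrium: consumers pay $40, suppliers receive $13, Q = 158. (Wedge: Pb − Ps = 27.)
Burden on consumers: $9; on suppliers: $18. (They sum to $27.)

Consumers bear $9 per bag; suppliers bear $18 per bag.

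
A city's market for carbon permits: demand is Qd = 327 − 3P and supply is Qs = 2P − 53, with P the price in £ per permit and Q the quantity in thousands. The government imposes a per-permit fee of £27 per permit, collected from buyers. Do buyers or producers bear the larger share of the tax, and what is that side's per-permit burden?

Without the tax, 327 − 3P = 2P − 53 gives 5P = 380, so P* = £76 and Q* = 99.
With the tax collected from buyers, demand (in seller-price terms) shifts: Qd = 327 − 3(P + 27).
New equilibrium: buyers pay £86.8, producers receive £59.8, Q = 66.6. (Wedge: Pb − Ps = 27.)
Per-permit burden: buyers £10.8, producers £16.2.
Producers take the larger share because supply is less price-elastic here (demand slope 3 vs supply slope 2).

Producers bear the larger share: £16.2 per permit.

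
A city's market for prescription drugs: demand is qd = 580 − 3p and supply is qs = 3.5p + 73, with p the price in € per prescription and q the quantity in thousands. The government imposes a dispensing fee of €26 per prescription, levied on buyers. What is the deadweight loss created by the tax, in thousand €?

Without the tax, 580 − 3p = 3.5p + 73 gives 6.5p = 507, so p* = €78 and q* = 346.
With the tax collected from buyers, demand (in seller-price terms) shifts: qd = 580 − 3(p + 26).
Solving gives q = 304 with buyers paying €92 and sellers receiving €66 (the €26 wedge).
Quantity falls by |ΔQ| = |346 − 304| = 42.
DWL = ½ · t · |ΔQ| = ½ · 26 · 42 = €546.

Deadweight loss = €546 thousand.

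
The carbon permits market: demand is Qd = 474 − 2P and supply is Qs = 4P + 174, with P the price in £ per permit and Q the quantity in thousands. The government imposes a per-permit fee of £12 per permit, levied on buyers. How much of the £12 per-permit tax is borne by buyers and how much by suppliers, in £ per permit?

Without the tax, 474 − 2P = 4P + 174 gives 6P = 300, so P* = £50 and Q* = 374.
With the tax collected from buyers, demand (in seller-price terms) shifts: Qd = 474 − 2(P + 12).
Solving gives Q = 358 with buyers paying £58 and suppliers receiving £46 (the £12 wedge).
Burden on buyers: £8; on suppliers: £4. (They sum to £12.)

Buyers bear £8 per permit; suppliers bear £4 per permit.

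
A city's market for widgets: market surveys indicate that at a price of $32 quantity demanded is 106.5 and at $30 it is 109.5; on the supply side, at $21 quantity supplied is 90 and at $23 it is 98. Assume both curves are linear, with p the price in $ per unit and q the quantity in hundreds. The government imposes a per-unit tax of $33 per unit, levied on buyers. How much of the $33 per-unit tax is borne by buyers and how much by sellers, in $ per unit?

Demand slope: (109.5 − 106.5)/(30 − 32) = -1.5, so qd = 154.5 − 1.5p.
Supply slope: (98 − 90)/(23 − 21) = 4, so qs = 4p + 6.
Without the tax, 154.5 − 1.5p = 4p + 6 gives 5.5p = 148.5, so p* = $27 and q* = 114.
With the tax collected from buyers, demand (in seller-price terms) shifts: qd = 154.5 − 1.5(p + 33).
New equilibrium: buyers pay $51, sellers receive $18, q = 78. (Wedge: pb − ps = 33.)
Burden on buyers: $24; on sellers: $9. (They sum to $33.)

Buyers bear $24 per unit; sellers bear $9 per unit.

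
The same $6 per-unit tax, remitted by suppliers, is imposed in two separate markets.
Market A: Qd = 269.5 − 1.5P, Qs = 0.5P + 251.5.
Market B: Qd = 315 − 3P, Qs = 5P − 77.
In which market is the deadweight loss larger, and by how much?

Market A: pre-tax P* = $9, Q* = 256; post-tax Q = 253.75; deadweight loss = $6.75.
Market B: pre-tax P* = $49, Q* = 168; post-tax Q = 156.75; deadweight loss = $33.75.
Difference: $6.75 vs $33.75 → market B is larger by $27.

Market B, by $27.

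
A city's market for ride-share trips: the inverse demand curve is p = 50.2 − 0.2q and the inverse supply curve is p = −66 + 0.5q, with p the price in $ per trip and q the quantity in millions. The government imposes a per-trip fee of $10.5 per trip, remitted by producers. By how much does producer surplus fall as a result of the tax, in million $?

Producer surplus falls by $1188.75 million.

Inverting to q(p) form: qd = 251 − 5p; qs = 2p + 132.
Without the tax, 251 − 5p = 2p + 132 gives 7p = 119, so p* = $17 and q* = 166.
With the tax collected from producers, supply shifts: qs = 2(p − 10.5) + 132.
New equilibrium: buyers pay $20, producers receive $9.5, q = 151. (Wedge: pb − ps = 10.5.)
ΔPS is the trapezoid between Q = 151 and Q = 166 of height $7.5: ½ · (166 + 151) · 7.5 = $1188.75.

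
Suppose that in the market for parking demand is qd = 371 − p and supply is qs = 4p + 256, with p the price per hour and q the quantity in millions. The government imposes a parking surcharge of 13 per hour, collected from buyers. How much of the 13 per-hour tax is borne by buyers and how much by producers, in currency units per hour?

Buyers bear 10.4 per hour; producers bear 2.6 per hour.

Before the tax: set 371 − p = 4p + 256 → p* = 23, q* = 348.
With the tax collected from buyers, demand (in seller-price terms) shifts: qd = 371 − (p + 13).
New equilibrium: buyers pay 33.4, producers receive 20.4, q = 337.6. (Wedge: pb − ps = 13.)
Burden on buyers: 10.4; on producers: 2.6. (They sum to 13.)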